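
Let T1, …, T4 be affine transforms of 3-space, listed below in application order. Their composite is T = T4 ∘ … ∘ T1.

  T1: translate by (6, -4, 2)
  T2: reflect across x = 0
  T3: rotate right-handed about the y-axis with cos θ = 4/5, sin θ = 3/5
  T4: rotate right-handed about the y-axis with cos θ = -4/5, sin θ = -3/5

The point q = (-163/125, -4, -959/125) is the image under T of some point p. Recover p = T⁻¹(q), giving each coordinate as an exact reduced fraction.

p = (1, 0, 7/5)

T1 = [1 0 0 6; 0 1 0 -4; 0 0 1 2; 0 0 0 1]
T2·T1 = [-1 0 0 -6; 0 1 0 -4; 0 0 1 2; 0 0 0 1]
T3·…·T1 = [-4/5 0 3/5 -18/5; 0 1 0 -4; 3/5 0 4/5 26/5; 0 0 0 1]
T4·…·T1 = [7/25 0 -24/25 -6/25; 0 1 0 -4; -24/25 0 -7/25 -158/25; 0 0 0 1]
det M = -1; M⁻¹ = [7/25 0 -24/25 -6; 0 1 0 4; -24/25 0 -7/25 -2; 0 0 0 1]
M⁻¹ · (-163/125, -4, -959/125)ᵀ = (1, 0, 7/5)ᵀ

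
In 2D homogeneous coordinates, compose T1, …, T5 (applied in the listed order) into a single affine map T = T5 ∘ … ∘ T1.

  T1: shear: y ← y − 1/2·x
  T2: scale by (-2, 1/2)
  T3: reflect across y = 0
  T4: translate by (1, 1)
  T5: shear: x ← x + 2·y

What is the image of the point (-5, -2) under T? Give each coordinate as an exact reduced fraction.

T(p) = (25/2, 3/4)

T1 shear: y ← y − 1/2·x: (-5, -2) → (-5, 1/2)
T2 scale by (-2, 1/2): (-5, 1/2) → (10, 1/4)
T3 reflect across y = 0: (10, 1/4) → (10, -1/4)
T4 translate by (1, 1): (10, -1/4) → (11, 3/4)
T5 shear: x ← x + 2·y: (11, 3/4) → (25/2, 3/4)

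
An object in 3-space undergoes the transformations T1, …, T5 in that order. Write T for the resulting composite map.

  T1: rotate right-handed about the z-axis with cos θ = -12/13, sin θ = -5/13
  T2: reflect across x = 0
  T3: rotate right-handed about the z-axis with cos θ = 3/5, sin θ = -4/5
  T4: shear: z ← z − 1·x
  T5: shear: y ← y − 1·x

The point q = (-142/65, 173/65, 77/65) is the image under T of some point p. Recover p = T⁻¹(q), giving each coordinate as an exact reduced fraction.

T1 = [-12/13 5/13 0 0; -5/13 -12/13 0 0; 0 0 1 0; 0 0 0 1]
T2·T1 = [12/13 -5/13 0 0; -5/13 -12/13 0 0; 0 0 1 0; 0 0 0 1]
T3·…·T1 = [16/65 -63/65 0 0; -63/65 -16/65 0 0; 0 0 1 0; 0 0 0 1]
T4·…·T1 = [16/65 -63/65 0 0; -63/65 -16/65 0 0; -16/65 63/65 1 0; 0 0 0 1]
T5·…·T1 = [16/65 -63/65 0 0; -79/65 47/65 0 0; -16/65 63/65 1 0; 0 0 0 1]
det M = -1; M⁻¹ = [-47/65 -63/65 0 0; -79/65 -16/65 0 0; 1 0 1 0; 0 0 0 1]
M⁻¹ · (-142/65, 173/65, 77/65)ᵀ = (-1, 2, -1)ᵀ

p = (-1, 2, -1)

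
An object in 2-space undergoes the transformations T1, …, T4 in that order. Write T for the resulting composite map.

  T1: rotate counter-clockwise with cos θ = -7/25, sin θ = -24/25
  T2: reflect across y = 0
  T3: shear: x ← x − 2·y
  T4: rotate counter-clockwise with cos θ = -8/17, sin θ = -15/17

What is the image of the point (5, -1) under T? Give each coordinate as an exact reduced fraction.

T(p) = (159/17, 3371/425)

T1 rotate counter-clockwise with cos θ = -7/25, sin θ = -24/25: (5, -1) → (-59/25, -113/25)
T2 reflect across y = 0: (-59/25, -113/25) → (-59/25, 113/25)
T3 shear: x ← x − 2·y: (-59/25, 113/25) → (-57/5, 113/25)
T4 rotate counter-clockwise with cos θ = -8/17, sin θ = -15/17: (-57/5, 113/25) → (159/17, 3371/425)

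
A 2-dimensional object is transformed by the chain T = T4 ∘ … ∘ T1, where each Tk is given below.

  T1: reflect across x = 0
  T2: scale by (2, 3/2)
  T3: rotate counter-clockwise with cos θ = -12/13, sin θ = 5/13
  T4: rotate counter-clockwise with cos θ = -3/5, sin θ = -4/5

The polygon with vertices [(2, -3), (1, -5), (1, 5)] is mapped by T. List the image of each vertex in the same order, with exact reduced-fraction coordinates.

image vertices: (-151/130, -384/65), (271/130, -486/65), (-719/130, 354/65)

T1 reflect across x = 0: (2, -3) → (-2, -3); (1, -5) → (-1, -5); (1, 5) → (-1, 5)
T2 scale by (2, 3/2): (-2, -3) → (-4, -9/2); (-1, -5) → (-2, -15/2); (-1, 5) → (-2, 15/2)
T3 rotate counter-clockwise with cos θ = -12/13, sin θ = 5/13: (-4, -9/2) → (141/26, 34/13); (-2, -15/2) → (123/26, 80/13); (-2, 15/2) → (-27/26, -100/13)
T4 rotate counter-clockwise with cos θ = -3/5, sin θ = -4/5: (141/26, 34/13) → (-151/130, -384/65); (123/26, 80/13) → (271/130, -486/65); (-27/26, -100/13) → (-719/130, 354/65)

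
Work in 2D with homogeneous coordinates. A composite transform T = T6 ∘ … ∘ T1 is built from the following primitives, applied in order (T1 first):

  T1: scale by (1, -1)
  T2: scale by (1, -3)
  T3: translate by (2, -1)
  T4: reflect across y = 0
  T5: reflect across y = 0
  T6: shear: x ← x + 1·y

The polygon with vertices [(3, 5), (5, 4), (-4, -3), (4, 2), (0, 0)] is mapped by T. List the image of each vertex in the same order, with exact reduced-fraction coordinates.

image vertices: (19, 14), (18, 11), (-12, -10), (11, 5), (1, -1)

T1 scale by (1, -1): (3, 5) → (3, -5); (5, 4) → (5, -4); (-4, -3) → (-4, 3); (4, 2) → (4, -2); (0, 0) → (0, 0)
T2 scale by (1, -3): (3, -5) → (3, 15); (5, -4) → (5, 12); (-4, 3) → (-4, -9); (4, -2) → (4, 6); (0, 0) → (0, 0)
T3 translate by (2, -1): (3, 15) → (5, 14); (5, 12) → (7, 11); (-4, -9) → (-2, -10); (4, 6) → (6, 5); (0, 0) → (2, -1)
T4 reflect across y = 0: (5, 14) → (5, -14); (7, 11) → (7, -11); (-2, -10) → (-2, 10); (6, 5) → (6, -5); (2, -1) → (2, 1)
T5 reflect across y = 0: (5, -14) → (5, 14); (7, -11) → (7, 11); (-2, 10) → (-2, -10); (6, -5) → (6, 5); (2, 1) → (2, -1)
T6 shear: x ← x + 1·y: (5, 14) → (19, 14); (7, 11) → (18, 11); (-2, -10) → (-12, -10); (6, 5) → (11, 5); (2, -1) → (1, -1)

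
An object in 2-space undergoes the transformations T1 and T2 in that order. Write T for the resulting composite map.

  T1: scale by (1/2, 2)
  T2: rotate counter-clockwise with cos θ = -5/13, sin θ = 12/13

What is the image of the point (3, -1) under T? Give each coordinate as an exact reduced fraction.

T(p) = (33/26, 28/13)

T1 scale by (1/2, 2): (3, -1) → (3/2, -2)
T2 rotate counter-clockwise with cos θ = -5/13, sin θ = 12/13: (3/2, -2) → (33/26, 28/13)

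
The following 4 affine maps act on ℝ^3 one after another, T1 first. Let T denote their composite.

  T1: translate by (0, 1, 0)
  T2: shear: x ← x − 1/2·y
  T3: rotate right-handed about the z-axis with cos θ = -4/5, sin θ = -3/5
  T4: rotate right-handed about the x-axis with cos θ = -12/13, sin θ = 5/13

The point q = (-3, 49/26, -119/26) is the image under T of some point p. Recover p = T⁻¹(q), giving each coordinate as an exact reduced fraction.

p = (5, 0, 7/2)

T1 = [1 0 0 0; 0 1 0 1; 0 0 1 0; 0 0 0 1]
T2·T1 = [1 -1/2 0 -1/2; 0 1 0 1; 0 0 1 0; 0 0 0 1]
T3·…·T1 = [-4/5 1 0 1; -3/5 -1/2 0 -1/2; 0 0 1 0; 0 0 0 1]
T4·…·T1 = [-4/5 1 0 1; 36/65 6/13 -5/13 6/13; -3/13 -5/26 -12/13 -5/26; 0 0 0 1]
det M = 1; M⁻¹ = [-1/2 12/13 -5/13 0; 3/5 48/65 -4/13 -1; 0 -5/13 -12/13 0; 0 0 0 1]
M⁻¹ · (-3, 49/26, -119/26)ᵀ = (5, 0, 7/2)ᵀ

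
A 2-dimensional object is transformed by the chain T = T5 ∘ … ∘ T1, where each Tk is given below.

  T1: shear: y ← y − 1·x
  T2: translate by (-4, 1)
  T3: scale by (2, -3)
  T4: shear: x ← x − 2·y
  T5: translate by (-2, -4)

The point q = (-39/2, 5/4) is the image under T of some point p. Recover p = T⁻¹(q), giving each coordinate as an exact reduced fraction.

T1 = [1 0 0; -1 1 0; 0 0 1]
T2·T1 = [1 0 -4; -1 1 1; 0 0 1]
T3·…·T1 = [2 0 -8; 3 -3 -3; 0 0 1]
T4·…·T1 = [-4 6 -2; 3 -3 -3; 0 0 1]
T5·…·T1 = [-4 6 -4; 3 -3 -7; 0 0 1]
det M = -6; M⁻¹ = [1/2 1 9; 1/2 2/3 20/3; 0 0 1]
M⁻¹ · (-39/2, 5/4)ᵀ = (1/2, -9/4)ᵀ

p = (1/2, -9/4)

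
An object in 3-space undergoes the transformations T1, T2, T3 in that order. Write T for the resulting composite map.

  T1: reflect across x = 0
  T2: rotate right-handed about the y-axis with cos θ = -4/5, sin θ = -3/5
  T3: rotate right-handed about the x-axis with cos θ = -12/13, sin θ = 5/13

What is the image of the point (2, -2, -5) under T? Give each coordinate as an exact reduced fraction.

T(p) = (23/5, 10/13, -218/65)

T1 reflect across x = 0: (2, -2, -5) → (-2, -2, -5)
T2 rotate right-handed about the y-axis with cos θ = -4/5, sin θ = -3/5: (-2, -2, -5) → (23/5, -2, 14/5)
T3 rotate right-handed about the x-axis with cos θ = -12/13, sin θ = 5/13: (23/5, -2, 14/5) → (23/5, 10/13, -218/65)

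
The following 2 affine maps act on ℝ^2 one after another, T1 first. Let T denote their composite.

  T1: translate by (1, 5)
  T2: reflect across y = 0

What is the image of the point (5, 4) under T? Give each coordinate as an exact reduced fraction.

T1 translate by (1, 5): (5, 4) → (6, 9)
T2 reflect across y = 0: (6, 9) → (6, -9)

T(p) = (6, -9)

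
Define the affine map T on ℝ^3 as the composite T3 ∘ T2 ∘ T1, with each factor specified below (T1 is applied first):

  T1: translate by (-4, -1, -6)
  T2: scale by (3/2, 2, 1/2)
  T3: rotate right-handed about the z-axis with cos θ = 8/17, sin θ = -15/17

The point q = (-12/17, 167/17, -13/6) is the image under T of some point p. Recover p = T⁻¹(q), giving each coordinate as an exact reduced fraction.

p = (-2, 3, 5/3)

T1 = [1 0 0 -4; 0 1 0 -1; 0 0 1 -6; 0 0 0 1]
T2·T1 = [3/2 0 0 -6; 0 2 0 -2; 0 0 1/2 -3; 0 0 0 1]
T3·…·T1 = [12/17 30/17 0 -78/17; -45/34 16/17 0 74/17; 0 0 1/2 -3; 0 0 0 1]
det M = 3/2; M⁻¹ = [16/51 -10/17 0 4; 15/34 4/17 0 1; 0 0 2 6; 0 0 0 1]
M⁻¹ · (-12/17, 167/17, -13/6)ᵀ = (-2, 3, 5/3)ᵀ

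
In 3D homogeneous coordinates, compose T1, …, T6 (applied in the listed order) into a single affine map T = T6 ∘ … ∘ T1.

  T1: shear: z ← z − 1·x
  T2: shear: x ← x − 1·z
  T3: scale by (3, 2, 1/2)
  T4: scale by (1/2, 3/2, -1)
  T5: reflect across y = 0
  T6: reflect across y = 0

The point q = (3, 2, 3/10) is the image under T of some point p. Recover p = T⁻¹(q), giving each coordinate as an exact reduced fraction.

p = (7/5, 2/3, 4/5)

T1 = [1 0 0 0; 0 1 0 0; -1 0 1 0; 0 0 0 1]
T2·T1 = [2 0 -1 0; 0 1 0 0; -1 0 1 0; 0 0 0 1]
T3·…·T1 = [6 0 -3 0; 0 2 0 0; -1/2 0 1/2 0; 0 0 0 1]
T4·…·T1 = [3 0 -3/2 0; 0 3 0 0; 1/2 0 -1/2 0; 0 0 0 1]
T5·…·T1 = [3 0 -3/2 0; 0 -3 0 0; 1/2 0 -1/2 0; 0 0 0 1]
T6·…·T1 = [3 0 -3/2 0; 0 3 0 0; 1/2 0 -1/2 0; 0 0 0 1]
det M = -9/4; M⁻¹ = [2/3 0 -2 0; 0 1/3 0 0; 2/3 0 -4 0; 0 0 0 1]
M⁻¹ · (3, 2, 3/10)ᵀ = (7/5, 2/3, 4/5)ᵀ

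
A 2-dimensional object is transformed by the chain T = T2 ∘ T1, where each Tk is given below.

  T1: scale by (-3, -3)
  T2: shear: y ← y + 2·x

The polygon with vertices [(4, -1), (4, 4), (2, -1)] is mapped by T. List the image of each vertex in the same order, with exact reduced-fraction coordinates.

image vertices: (-12, -21), (-12, -36), (-6, -9)

T1 scale by (-3, -3): (4, -1) → (-12, 3); (4, 4) → (-12, -12); (2, -1) → (-6, 3)
T2 shear: y ← y + 2·x: (-12, 3) → (-12, -21); (-12, -12) → (-12, -36); (-6, 3) → (-6, -9)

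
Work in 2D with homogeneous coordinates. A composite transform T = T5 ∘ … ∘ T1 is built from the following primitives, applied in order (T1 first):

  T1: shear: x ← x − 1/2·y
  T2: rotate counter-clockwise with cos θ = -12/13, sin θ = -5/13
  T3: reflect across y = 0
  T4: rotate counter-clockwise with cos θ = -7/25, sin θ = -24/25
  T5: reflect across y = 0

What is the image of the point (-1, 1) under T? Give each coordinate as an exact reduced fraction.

T1 shear: x ← x − 1/2·y: (-1, 1) → (-3/2, 1)
T2 rotate counter-clockwise with cos θ = -12/13, sin θ = -5/13: (-3/2, 1) → (23/13, -9/26)
T3 reflect across y = 0: (23/13, -9/26) → (23/13, 9/26)
T4 rotate counter-clockwise with cos θ = -7/25, sin θ = -24/25: (23/13, 9/26) → (-53/325, -1167/650)
T5 reflect across y = 0: (-53/325, -1167/650) → (-53/325, 1167/650)

T(p) = (-53/325, 1167/650)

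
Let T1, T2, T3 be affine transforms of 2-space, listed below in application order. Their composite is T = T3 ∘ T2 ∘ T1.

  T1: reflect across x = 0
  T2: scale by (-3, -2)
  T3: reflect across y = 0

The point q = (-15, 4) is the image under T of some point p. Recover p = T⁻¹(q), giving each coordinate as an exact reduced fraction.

T1 = [-1 0 0; 0 1 0; 0 0 1]
T2·T1 = [3 0 0; 0 -2 0; 0 0 1]
T3·…·T1 = [3 0 0; 0 2 0; 0 0 1]
det M = 6; M⁻¹ = [1/3 0 0; 0 1/2 0; 0 0 1]
M⁻¹ · (-15, 4)ᵀ = (-5, 2)ᵀ

p = (-5, 2)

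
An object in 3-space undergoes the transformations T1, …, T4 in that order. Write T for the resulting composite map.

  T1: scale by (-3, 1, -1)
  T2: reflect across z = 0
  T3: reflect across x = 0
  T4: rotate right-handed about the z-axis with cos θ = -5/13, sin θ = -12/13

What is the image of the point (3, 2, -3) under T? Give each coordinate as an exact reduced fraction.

T(p) = (-21/13, -118/13, -3)

T1 scale by (-3, 1, -1): (3, 2, -3) → (-9, 2, 3)
T2 reflect across z = 0: (-9, 2, 3) → (-9, 2, -3)
T3 reflect across x = 0: (-9, 2, -3) → (9, 2, -3)
T4 rotate right-handed about the z-axis with cos θ = -5/13, sin θ = -12/13: (9, 2, -3) → (-21/13, -118/13, -3)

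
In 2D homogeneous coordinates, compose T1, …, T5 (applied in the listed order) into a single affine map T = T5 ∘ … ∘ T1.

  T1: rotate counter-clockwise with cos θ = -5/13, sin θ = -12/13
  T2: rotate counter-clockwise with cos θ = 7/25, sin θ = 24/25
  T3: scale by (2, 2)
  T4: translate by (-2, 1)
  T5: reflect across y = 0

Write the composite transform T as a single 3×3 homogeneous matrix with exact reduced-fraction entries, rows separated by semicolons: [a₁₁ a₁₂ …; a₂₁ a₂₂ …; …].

T = [506/325 408/325 -2; 408/325 -506/325 -1; 0 0 1]

T1 = [-5/13 12/13 0; -12/13 -5/13 0; 0 0 1]
T2·T1 = [253/325 204/325 0; -204/325 253/325 0; 0 0 1]
T3·…·T1 = [506/325 408/325 0; -408/325 506/325 0; 0 0 1]
T4·…·T1 = [506/325 408/325 -2; -408/325 506/325 1; 0 0 1]
T5·…·T1 = [506/325 408/325 -2; 408/325 -506/325 -1; 0 0 1]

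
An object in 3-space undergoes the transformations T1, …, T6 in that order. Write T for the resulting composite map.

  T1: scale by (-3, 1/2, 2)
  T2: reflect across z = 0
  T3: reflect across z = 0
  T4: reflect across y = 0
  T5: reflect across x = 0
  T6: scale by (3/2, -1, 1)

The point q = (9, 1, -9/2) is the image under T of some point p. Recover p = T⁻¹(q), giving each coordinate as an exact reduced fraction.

T1 = [-3 0 0 0; 0 1/2 0 0; 0 0 2 0; 0 0 0 1]
T2·T1 = [-3 0 0 0; 0 1/2 0 0; 0 0 -2 0; 0 0 0 1]
T3·…·T1 = [-3 0 0 0; 0 1/2 0 0; 0 0 2 0; 0 0 0 1]
T4·…·T1 = [-3 0 0 0; 0 -1/2 0 0; 0 0 2 0; 0 0 0 1]
T5·…·T1 = [3 0 0 0; 0 -1/2 0 0; 0 0 2 0; 0 0 0 1]
T6·…·T1 = [9/2 0 0 0; 0 1/2 0 0; 0 0 2 0; 0 0 0 1]
det M = 9/2; M⁻¹ = [2/9 0 0 0; 0 2 0 0; 0 0 1/2 0; 0 0 0 1]
M⁻¹ · (9, 1, -9/2)ᵀ = (2, 2, -9/4)ᵀ

p = (2, 2, -9/4)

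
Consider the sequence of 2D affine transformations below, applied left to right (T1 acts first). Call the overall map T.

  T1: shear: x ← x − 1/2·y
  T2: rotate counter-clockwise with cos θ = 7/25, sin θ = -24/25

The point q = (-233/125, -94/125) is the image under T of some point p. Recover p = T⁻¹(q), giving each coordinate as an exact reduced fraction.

T1 = [1 -1/2 0; 0 1 0; 0 0 1]
T2·T1 = [7/25 41/50 0; -24/25 19/25 0; 0 0 1]
det M = 1; M⁻¹ = [19/25 -41/50 0; 24/25 7/25 0; 0 0 1]
M⁻¹ · (-233/125, -94/125)ᵀ = (-4/5, -2)ᵀ

p = (-4/5, -2)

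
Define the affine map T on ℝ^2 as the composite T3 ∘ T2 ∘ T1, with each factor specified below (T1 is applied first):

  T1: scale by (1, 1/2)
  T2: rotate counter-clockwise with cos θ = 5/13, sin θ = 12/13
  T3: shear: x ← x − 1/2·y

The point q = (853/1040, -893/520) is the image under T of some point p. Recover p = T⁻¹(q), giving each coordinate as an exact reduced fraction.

p = (-8/5, -5/4)

T1 = [1 0 0; 0 1/2 0; 0 0 1]
T2·T1 = [5/13 -6/13 0; 12/13 5/26 0; 0 0 1]
T3·…·T1 = [-1/13 -29/52 0; 12/13 5/26 0; 0 0 1]
det M = 1/2; M⁻¹ = [5/13 29/26 0; -24/13 -2/13 0; 0 0 1]
M⁻¹ · (853/1040, -893/520)ᵀ = (-8/5, -5/4)ᵀ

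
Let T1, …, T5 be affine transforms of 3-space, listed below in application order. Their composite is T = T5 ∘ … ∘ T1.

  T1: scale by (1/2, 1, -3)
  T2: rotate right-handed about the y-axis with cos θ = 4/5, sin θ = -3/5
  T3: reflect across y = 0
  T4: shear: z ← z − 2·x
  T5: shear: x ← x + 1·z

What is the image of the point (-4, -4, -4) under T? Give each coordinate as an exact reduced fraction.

T1 scale by (1/2, 1, -3): (-4, -4, -4) → (-2, -4, 12)
T2 rotate right-handed about the y-axis with cos θ = 4/5, sin θ = -3/5: (-2, -4, 12) → (-44/5, -4, 42/5)
T3 reflect across y = 0: (-44/5, -4, 42/5) → (-44/5, 4, 42/5)
T4 shear: z ← z − 2·x: (-44/5, 4, 42/5) → (-44/5, 4, 26)
T5 shear: x ← x + 1·z: (-44/5, 4, 26) → (86/5, 4, 26)

T(p) = (86/5, 4, 26)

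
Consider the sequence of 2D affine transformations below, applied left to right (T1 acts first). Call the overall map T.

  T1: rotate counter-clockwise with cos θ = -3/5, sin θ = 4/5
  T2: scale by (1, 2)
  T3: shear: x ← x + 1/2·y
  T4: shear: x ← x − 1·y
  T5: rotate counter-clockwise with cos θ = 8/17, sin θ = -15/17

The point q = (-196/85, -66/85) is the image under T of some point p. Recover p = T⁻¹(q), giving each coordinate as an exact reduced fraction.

p = (0, 2)

T1 = [-3/5 -4/5 0; 4/5 -3/5 0; 0 0 1]
T2·T1 = [-3/5 -4/5 0; 8/5 -6/5 0; 0 0 1]
T3·…·T1 = [1/5 -7/5 0; 8/5 -6/5 0; 0 0 1]
T4·…·T1 = [-7/5 -1/5 0; 8/5 -6/5 0; 0 0 1]
T5·…·T1 = [64/85 -98/85 0; 169/85 -33/85 0; 0 0 1]
det M = 2; M⁻¹ = [-33/170 49/85 0; -169/170 32/85 0; 0 0 1]
M⁻¹ · (-196/85, -66/85)ᵀ = (0, 2)ᵀ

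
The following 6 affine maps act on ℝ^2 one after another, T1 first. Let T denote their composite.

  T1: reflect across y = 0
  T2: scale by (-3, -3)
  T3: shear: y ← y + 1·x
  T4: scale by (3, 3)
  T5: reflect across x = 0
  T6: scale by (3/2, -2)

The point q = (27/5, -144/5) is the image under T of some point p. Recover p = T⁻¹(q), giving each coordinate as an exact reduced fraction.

T1 = [1 0 0; 0 -1 0; 0 0 1]
T2·T1 = [-3 0 0; 0 3 0; 0 0 1]
T3·…·T1 = [-3 0 0; -3 3 0; 0 0 1]
T4·…·T1 = [-9 0 0; -9 9 0; 0 0 1]
T5·…·T1 = [9 0 0; -9 9 0; 0 0 1]
T6·…·T1 = [27/2 0 0; 18 -18 0; 0 0 1]
det M = -243; M⁻¹ = [2/27 0 0; 2/27 -1/18 0; 0 0 1]
M⁻¹ · (27/5, -144/5)ᵀ = (2/5, 2)ᵀ

p = (2/5, 2)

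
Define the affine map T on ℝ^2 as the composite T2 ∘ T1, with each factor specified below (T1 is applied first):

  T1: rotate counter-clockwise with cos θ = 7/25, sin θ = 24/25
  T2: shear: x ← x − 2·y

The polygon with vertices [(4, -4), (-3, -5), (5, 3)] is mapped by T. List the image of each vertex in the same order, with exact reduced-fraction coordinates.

T1 rotate counter-clockwise with cos θ = 7/25, sin θ = 24/25: (4, -4) → (124/25, 68/25); (-3, -5) → (99/25, -107/25); (5, 3) → (-37/25, 141/25)
T2 shear: x ← x − 2·y: (124/25, 68/25) → (-12/25, 68/25); (99/25, -107/25) → (313/25, -107/25); (-37/25, 141/25) → (-319/25, 141/25)

image vertices: (-12/25, 68/25), (313/25, -107/25), (-319/25, 141/25)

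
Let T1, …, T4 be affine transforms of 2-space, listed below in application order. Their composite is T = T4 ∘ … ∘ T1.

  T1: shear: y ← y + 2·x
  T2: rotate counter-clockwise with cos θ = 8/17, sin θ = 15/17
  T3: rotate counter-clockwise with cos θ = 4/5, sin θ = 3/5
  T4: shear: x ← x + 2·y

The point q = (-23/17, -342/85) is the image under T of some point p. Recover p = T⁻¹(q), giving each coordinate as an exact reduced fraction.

p = (-5, 4)

T1 = [1 0 0; 2 1 0; 0 0 1]
T2·T1 = [-22/17 -15/17 0; 31/17 8/17 0; 0 0 1]
T3·…·T1 = [-181/85 -84/85 0; 58/85 -13/85 0; 0 0 1]
T4·…·T1 = [-13/17 -22/17 0; 58/85 -13/85 0; 0 0 1]
det M = 1; M⁻¹ = [-13/85 22/17 0; -58/85 -13/17 0; 0 0 1]
M⁻¹ · (-23/17, -342/85)ᵀ = (-5, 4)ᵀ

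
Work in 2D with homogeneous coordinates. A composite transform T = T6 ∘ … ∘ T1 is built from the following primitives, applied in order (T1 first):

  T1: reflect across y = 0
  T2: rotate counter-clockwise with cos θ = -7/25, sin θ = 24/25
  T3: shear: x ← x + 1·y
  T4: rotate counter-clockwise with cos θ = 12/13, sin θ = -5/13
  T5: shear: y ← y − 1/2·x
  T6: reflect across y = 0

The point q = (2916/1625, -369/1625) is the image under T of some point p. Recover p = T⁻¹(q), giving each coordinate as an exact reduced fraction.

T1 = [1 0 0; 0 -1 0; 0 0 1]
T2·T1 = [-7/25 24/25 0; 24/25 7/25 0; 0 0 1]
T3·…·T1 = [17/25 31/25 0; 24/25 7/25 0; 0 0 1]
T4·…·T1 = [324/325 407/325 0; 203/325 -71/325 0; 0 0 1]
T5·…·T1 = [324/325 407/325 0; 41/325 -549/650 0; 0 0 1]
T6·…·T1 = [324/325 407/325 0; -41/325 549/650 0; 0 0 1]
det M = 1; M⁻¹ = [549/650 -407/325 0; 41/325 324/325 0; 0 0 1]
M⁻¹ · (2916/1625, -369/1625)ᵀ = (9/5, 0)ᵀ

p = (9/5, 0)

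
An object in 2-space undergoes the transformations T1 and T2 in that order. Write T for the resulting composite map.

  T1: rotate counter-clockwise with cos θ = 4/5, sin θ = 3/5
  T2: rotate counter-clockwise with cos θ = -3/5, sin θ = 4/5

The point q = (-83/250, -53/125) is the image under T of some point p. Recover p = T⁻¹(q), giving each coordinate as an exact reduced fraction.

T1 = [4/5 -3/5 0; 3/5 4/5 0; 0 0 1]
T2·T1 = [-24/25 -7/25 0; 7/25 -24/25 0; 0 0 1]
det M = 1; M⁻¹ = [-24/25 7/25 0; -7/25 -24/25 0; 0 0 1]
M⁻¹ · (-83/250, -53/125)ᵀ = (1/5, 1/2)ᵀ

p = (1/5, 1/2)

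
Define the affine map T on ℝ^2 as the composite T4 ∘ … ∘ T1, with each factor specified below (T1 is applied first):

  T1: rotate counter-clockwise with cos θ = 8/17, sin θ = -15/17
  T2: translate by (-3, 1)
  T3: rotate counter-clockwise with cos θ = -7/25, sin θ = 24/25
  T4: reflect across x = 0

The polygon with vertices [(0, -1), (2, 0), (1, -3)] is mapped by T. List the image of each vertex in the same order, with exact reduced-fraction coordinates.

image vertices: (-246/425, -1647/425), (-557/425, -749/425), (-1144/425, -1958/425)

T1 rotate counter-clockwise with cos θ = 8/17, sin θ = -15/17: (0, -1) → (-15/17, -8/17); (2, 0) → (16/17, -30/17); (1, -3) → (-37/17, -39/17)
T2 translate by (-3, 1): (-15/17, -8/17) → (-66/17, 9/17); (16/17, -30/17) → (-35/17, -13/17); (-37/17, -39/17) → (-88/17, -22/17)
T3 rotate counter-clockwise with cos θ = -7/25, sin θ = 24/25: (-66/17, 9/17) → (246/425, -1647/425); (-35/17, -13/17) → (557/425, -749/425); (-88/17, -22/17) → (1144/425, -1958/425)
T4 reflect across x = 0: (246/425, -1647/425) → (-246/425, -1647/425); (557/425, -749/425) → (-557/425, -749/425); (1144/425, -1958/425) → (-1144/425, -1958/425)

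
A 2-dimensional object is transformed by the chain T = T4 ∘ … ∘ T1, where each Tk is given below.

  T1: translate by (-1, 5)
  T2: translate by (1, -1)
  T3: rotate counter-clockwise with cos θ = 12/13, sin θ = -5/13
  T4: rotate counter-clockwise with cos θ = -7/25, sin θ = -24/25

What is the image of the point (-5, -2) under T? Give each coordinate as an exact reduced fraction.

T(p) = (1526/325, 857/325)

T1 translate by (-1, 5): (-5, -2) → (-6, 3)
T2 translate by (1, -1): (-6, 3) → (-5, 2)
T3 rotate counter-clockwise with cos θ = 12/13, sin θ = -5/13: (-5, 2) → (-50/13, 49/13)
T4 rotate counter-clockwise with cos θ = -7/25, sin θ = -24/25: (-50/13, 49/13) → (1526/325, 857/325)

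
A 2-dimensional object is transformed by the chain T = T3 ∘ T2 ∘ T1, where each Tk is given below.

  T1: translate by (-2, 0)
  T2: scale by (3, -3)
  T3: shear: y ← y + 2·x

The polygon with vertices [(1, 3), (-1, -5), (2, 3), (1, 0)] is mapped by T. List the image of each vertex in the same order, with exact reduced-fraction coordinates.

T1 translate by (-2, 0): (1, 3) → (-1, 3); (-1, -5) → (-3, -5); (2, 3) → (0, 3); (1, 0) → (-1, 0)
T2 scale by (3, -3): (-1, 3) → (-3, -9); (-3, -5) → (-9, 15); (0, 3) → (0, -9); (-1, 0) → (-3, 0)
T3 shear: y ← y + 2·x: (-3, -9) → (-3, -15); (-9, 15) → (-9, -3); (0, -9) → (0, -9); (-3, 0) → (-3, -6)

image vertices: (-3, -15), (-9, -3), (0, -9), (-3, -6)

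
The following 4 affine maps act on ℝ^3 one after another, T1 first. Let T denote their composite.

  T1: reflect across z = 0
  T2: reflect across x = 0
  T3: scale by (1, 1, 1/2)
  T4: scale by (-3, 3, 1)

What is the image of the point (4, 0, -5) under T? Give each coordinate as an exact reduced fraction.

T1 reflect across z = 0: (4, 0, -5) → (4, 0, 5)
T2 reflect across x = 0: (4, 0, 5) → (-4, 0, 5)
T3 scale by (1, 1, 1/2): (-4, 0, 5) → (-4, 0, 5/2)
T4 scale by (-3, 3, 1): (-4, 0, 5/2) → (12, 0, 5/2)

T(p) = (12, 0, 5/2)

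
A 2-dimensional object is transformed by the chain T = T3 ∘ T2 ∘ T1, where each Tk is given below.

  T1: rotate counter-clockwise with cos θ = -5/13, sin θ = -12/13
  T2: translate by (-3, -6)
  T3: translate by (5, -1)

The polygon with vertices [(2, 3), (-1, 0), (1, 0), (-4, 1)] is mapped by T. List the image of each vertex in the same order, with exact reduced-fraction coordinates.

T1 rotate counter-clockwise with cos θ = -5/13, sin θ = -12/13: (2, 3) → (2, -3); (-1, 0) → (5/13, 12/13); (1, 0) → (-5/13, -12/13); (-4, 1) → (32/13, 43/13)
T2 translate by (-3, -6): (2, -3) → (-1, -9); (5/13, 12/13) → (-34/13, -66/13); (-5/13, -12/13) → (-44/13, -90/13); (32/13, 43/13) → (-7/13, -35/13)
T3 translate by (5, -1): (-1, -9) → (4, -10); (-34/13, -66/13) → (31/13, -79/13); (-44/13, -90/13) → (21/13, -103/13); (-7/13, -35/13) → (58/13, -48/13)

image vertices: (4, -10), (31/13, -79/13), (21/13, -103/13), (58/13, -48/13)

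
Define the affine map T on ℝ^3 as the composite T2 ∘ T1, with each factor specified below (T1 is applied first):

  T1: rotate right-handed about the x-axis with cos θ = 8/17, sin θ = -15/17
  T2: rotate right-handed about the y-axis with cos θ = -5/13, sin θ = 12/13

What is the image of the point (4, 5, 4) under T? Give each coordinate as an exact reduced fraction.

T1 rotate right-handed about the x-axis with cos θ = 8/17, sin θ = -15/17: (4, 5, 4) → (4, 100/17, -43/17)
T2 rotate right-handed about the y-axis with cos θ = -5/13, sin θ = 12/13: (4, 100/17, -43/17) → (-856/221, 100/17, -601/221)

T(p) = (-856/221, 100/17, -601/221)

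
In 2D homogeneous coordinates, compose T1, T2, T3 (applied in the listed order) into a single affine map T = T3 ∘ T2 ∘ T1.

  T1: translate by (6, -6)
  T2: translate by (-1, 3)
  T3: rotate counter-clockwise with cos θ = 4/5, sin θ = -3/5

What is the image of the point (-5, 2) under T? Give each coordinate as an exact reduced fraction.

T1 translate by (6, -6): (-5, 2) → (1, -4)
T2 translate by (-1, 3): (1, -4) → (0, -1)
T3 rotate counter-clockwise with cos θ = 4/5, sin θ = -3/5: (0, -1) → (-3/5, -4/5)

T(p) = (-3/5, -4/5)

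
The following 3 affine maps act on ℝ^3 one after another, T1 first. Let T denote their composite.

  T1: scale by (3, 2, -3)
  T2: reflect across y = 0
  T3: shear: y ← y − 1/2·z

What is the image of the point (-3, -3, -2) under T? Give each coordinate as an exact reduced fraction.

T(p) = (-9, 3, 6)

T1 scale by (3, 2, -3): (-3, -3, -2) → (-9, -6, 6)
T2 reflect across y = 0: (-9, -6, 6) → (-9, 6, 6)
T3 shear: y ← y − 1/2·z: (-9, 6, 6) → (-9, 3, 6)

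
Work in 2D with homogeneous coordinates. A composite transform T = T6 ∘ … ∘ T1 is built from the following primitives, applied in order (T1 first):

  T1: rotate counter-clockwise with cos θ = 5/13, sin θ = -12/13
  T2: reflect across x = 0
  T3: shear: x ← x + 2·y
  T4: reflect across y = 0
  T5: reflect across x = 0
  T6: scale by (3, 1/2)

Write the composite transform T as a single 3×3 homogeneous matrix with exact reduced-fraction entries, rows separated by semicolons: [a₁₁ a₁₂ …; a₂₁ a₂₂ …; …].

T1 = [5/13 12/13 0; -12/13 5/13 0; 0 0 1]
T2·T1 = [-5/13 -12/13 0; -12/13 5/13 0; 0 0 1]
T3·…·T1 = [-29/13 -2/13 0; -12/13 5/13 0; 0 0 1]
T4·…·T1 = [-29/13 -2/13 0; 12/13 -5/13 0; 0 0 1]
T5·…·T1 = [29/13 2/13 0; 12/13 -5/13 0; 0 0 1]
T6·…·T1 = [87/13 6/13 0; 6/13 -5/26 0; 0 0 1]

T = [87/13 6/13 0; 6/13 -5/26 0; 0 0 1]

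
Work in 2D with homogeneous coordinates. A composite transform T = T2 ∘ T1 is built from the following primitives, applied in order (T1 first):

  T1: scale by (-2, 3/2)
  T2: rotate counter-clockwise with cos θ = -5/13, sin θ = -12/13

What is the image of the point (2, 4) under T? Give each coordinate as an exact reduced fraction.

T1 scale by (-2, 3/2): (2, 4) → (-4, 6)
T2 rotate counter-clockwise with cos θ = -5/13, sin θ = -12/13: (-4, 6) → (92/13, 18/13)

T(p) = (92/13, 18/13)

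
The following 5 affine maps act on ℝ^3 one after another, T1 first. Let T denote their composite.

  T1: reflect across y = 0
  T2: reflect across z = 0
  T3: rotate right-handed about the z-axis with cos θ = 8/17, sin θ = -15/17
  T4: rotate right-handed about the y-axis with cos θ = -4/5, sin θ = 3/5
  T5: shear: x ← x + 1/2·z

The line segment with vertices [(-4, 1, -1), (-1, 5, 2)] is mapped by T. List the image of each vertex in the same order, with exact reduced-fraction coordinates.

T1 reflect across y = 0: (-4, 1, -1) → (-4, -1, -1); (-1, 5, 2) → (-1, -5, 2)
T2 reflect across z = 0: (-4, -1, -1) → (-4, -1, 1); (-1, -5, 2) → (-1, -5, -2)
T3 rotate right-handed about the z-axis with cos θ = 8/17, sin θ = -15/17: (-4, -1, 1) → (-47/17, 52/17, 1); (-1, -5, -2) → (-83/17, -25/17, -2)
T4 rotate right-handed about the y-axis with cos θ = -4/5, sin θ = 3/5: (-47/17, 52/17, 1) → (239/85, 52/17, 73/85); (-83/17, -25/17, -2) → (46/17, -25/17, 77/17)
T5 shear: x ← x + 1/2·z: (239/85, 52/17, 73/85) → (551/170, 52/17, 73/85); (46/17, -25/17, 77/17) → (169/34, -25/17, 77/17)

image vertices: (551/170, 52/17, 73/85), (169/34, -25/17, 77/17)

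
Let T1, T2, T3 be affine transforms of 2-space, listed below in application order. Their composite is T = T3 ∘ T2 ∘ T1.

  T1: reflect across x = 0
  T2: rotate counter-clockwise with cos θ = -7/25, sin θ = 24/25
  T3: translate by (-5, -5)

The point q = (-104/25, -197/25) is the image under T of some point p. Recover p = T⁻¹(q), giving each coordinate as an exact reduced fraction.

p = (3, 0)

T1 = [-1 0 0; 0 1 0; 0 0 1]
T2·T1 = [7/25 -24/25 0; -24/25 -7/25 0; 0 0 1]
T3·…·T1 = [7/25 -24/25 -5; -24/25 -7/25 -5; 0 0 1]
det M = -1; M⁻¹ = [7/25 -24/25 -17/5; -24/25 -7/25 -31/5; 0 0 1]
M⁻¹ · (-104/25, -197/25)ᵀ = (3, 0)ᵀ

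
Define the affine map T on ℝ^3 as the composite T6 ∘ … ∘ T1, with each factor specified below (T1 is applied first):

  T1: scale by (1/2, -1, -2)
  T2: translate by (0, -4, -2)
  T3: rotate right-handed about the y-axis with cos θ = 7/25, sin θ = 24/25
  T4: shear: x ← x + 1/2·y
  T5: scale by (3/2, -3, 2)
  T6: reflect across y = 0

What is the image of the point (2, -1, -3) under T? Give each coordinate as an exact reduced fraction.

T(p) = (393/100, -9, 8/25)

T1 scale by (1/2, -1, -2): (2, -1, -3) → (1, 1, 6)
T2 translate by (0, -4, -2): (1, 1, 6) → (1, -3, 4)
T3 rotate right-handed about the y-axis with cos θ = 7/25, sin θ = 24/25: (1, -3, 4) → (103/25, -3, 4/25)
T4 shear: x ← x + 1/2·y: (103/25, -3, 4/25) → (131/50, -3, 4/25)
T5 scale by (3/2, -3, 2): (131/50, -3, 4/25) → (393/100, 9, 8/25)
T6 reflect across y = 0: (393/100, 9, 8/25) → (393/100, -9, 8/25)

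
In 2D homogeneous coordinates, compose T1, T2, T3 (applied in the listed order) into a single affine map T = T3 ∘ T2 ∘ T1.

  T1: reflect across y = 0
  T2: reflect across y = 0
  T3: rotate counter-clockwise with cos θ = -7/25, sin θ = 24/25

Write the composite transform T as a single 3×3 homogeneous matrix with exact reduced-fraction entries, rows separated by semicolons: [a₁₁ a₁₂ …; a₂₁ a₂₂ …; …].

T1 = [1 0 0; 0 -1 0; 0 0 1]
T2·T1 = [1 0 0; 0 1 0; 0 0 1]
T3·…·T1 = [-7/25 -24/25 0; 24/25 -7/25 0; 0 0 1]

T = [-7/25 -24/25 0; 24/25 -7/25 0; 0 0 1]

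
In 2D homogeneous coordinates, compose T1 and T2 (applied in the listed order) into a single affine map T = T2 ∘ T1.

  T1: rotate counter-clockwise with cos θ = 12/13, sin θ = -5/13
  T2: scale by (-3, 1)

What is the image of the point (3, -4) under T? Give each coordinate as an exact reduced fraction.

T(p) = (-48/13, -63/13)

T1 rotate counter-clockwise with cos θ = 12/13, sin θ = -5/13: (3, -4) → (16/13, -63/13)
T2 scale by (-3, 1): (16/13, -63/13) → (-48/13, -63/13)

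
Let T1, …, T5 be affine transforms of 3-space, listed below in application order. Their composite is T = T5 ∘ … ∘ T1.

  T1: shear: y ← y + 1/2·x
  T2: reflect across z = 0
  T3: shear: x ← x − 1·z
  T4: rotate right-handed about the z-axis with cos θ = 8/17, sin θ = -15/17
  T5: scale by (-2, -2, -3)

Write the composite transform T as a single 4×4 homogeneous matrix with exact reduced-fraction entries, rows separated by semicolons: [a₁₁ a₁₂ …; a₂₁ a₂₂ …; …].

T1 = [1 0 0 0; 1/2 1 0 0; 0 0 1 0; 0 0 0 1]
T2·T1 = [1 0 0 0; 1/2 1 0 0; 0 0 -1 0; 0 0 0 1]
T3·…·T1 = [1 0 1 0; 1/2 1 0 0; 0 0 -1 0; 0 0 0 1]
T4·…·T1 = [31/34 15/17 8/17 0; -11/17 8/17 -15/17 0; 0 0 -1 0; 0 0 0 1]
T5·…·T1 = [-31/17 -30/17 -16/17 0; 22/17 -16/17 30/17 0; 0 0 3 0; 0 0 0 1]

T = [-31/17 -30/17 -16/17 0; 22/17 -16/17 30/17 0; 0 0 3 0; 0 0 0 1]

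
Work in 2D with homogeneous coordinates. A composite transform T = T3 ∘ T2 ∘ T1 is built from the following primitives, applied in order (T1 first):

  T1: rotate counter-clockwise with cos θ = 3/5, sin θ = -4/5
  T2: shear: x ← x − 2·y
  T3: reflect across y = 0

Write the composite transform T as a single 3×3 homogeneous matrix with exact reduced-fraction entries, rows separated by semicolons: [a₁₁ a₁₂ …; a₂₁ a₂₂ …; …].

T = [11/5 -2/5 0; 4/5 -3/5 0; 0 0 1]

T1 = [3/5 4/5 0; -4/5 3/5 0; 0 0 1]
T2·T1 = [11/5 -2/5 0; -4/5 3/5 0; 0 0 1]
T3·…·T1 = [11/5 -2/5 0; 4/5 -3/5 0; 0 0 1]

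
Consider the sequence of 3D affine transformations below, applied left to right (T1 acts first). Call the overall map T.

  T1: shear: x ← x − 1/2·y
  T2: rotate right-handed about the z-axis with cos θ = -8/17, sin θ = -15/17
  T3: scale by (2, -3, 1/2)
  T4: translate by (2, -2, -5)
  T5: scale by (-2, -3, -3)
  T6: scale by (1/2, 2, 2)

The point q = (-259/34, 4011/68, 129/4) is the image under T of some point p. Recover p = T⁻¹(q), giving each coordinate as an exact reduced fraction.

T1 = [1 -1/2 0 0; 0 1 0 0; 0 0 1 0; 0 0 0 1]
T2·T1 = [-8/17 19/17 0 0; -15/17 -1/34 0 0; 0 0 1 0; 0 0 0 1]
T3·…·T1 = [-16/17 38/17 0 0; 45/17 3/34 0 0; 0 0 1/2 0; 0 0 0 1]
T4·…·T1 = [-16/17 38/17 0 2; 45/17 3/34 0 -2; 0 0 1/2 -5; 0 0 0 1]
T5·…·T1 = [32/17 -76/17 0 -4; -135/17 -9/34 0 6; 0 0 -3/2 15; 0 0 0 1]
T6·…·T1 = [16/17 -38/17 0 -2; -270/17 -9/17 0 12; 0 0 -3 30; 0 0 0 1]
det M = 108; M⁻¹ = [1/68 -19/306 0 79/102; -15/34 -4/153 0 -29/51; 0 0 -1/3 10; 0 0 0 1]
M⁻¹ · (-259/34, 4011/68, 129/4)ᵀ = (-3, 5/4, -3/4)ᵀ

p = (-3, 5/4, -3/4)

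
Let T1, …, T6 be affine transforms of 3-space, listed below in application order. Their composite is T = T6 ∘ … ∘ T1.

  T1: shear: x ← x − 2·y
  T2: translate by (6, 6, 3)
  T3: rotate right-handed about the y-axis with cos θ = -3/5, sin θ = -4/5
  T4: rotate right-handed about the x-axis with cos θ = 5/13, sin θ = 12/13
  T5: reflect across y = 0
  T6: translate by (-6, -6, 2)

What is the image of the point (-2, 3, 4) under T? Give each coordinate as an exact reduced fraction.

T1 shear: x ← x − 2·y: (-2, 3, 4) → (-8, 3, 4)
T2 translate by (6, 6, 3): (-8, 3, 4) → (-2, 9, 7)
T3 rotate right-handed about the y-axis with cos θ = -3/5, sin θ = -4/5: (-2, 9, 7) → (-22/5, 9, -29/5)
T4 rotate right-handed about the x-axis with cos θ = 5/13, sin θ = 12/13: (-22/5, 9, -29/5) → (-22/5, 573/65, 79/13)
T5 reflect across y = 0: (-22/5, 573/65, 79/13) → (-22/5, -573/65, 79/13)
T6 translate by (-6, -6, 2): (-22/5, -573/65, 79/13) → (-52/5, -963/65, 105/13)

T(p) = (-52/5, -963/65, 105/13)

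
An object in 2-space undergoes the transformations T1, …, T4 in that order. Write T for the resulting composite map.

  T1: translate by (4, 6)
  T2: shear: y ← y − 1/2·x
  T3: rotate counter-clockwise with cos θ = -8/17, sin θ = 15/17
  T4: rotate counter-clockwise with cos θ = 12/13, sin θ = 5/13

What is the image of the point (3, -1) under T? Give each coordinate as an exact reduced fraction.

T(p) = (-1407/221, 1447/442)

T1 translate by (4, 6): (3, -1) → (7, 5)
T2 shear: y ← y − 1/2·x: (7, 5) → (7, 3/2)
T3 rotate counter-clockwise with cos θ = -8/17, sin θ = 15/17: (7, 3/2) → (-157/34, 93/17)
T4 rotate counter-clockwise with cos θ = 12/13, sin θ = 5/13: (-157/34, 93/17) → (-1407/221, 1447/442)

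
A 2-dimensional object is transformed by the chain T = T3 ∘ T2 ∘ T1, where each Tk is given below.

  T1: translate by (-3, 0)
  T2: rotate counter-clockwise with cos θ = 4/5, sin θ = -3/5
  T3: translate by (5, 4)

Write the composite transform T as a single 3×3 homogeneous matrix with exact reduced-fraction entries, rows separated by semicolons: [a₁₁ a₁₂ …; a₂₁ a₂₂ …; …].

T1 = [1 0 -3; 0 1 0; 0 0 1]
T2·T1 = [4/5 3/5 -12/5; -3/5 4/5 9/5; 0 0 1]
T3·…·T1 = [4/5 3/5 13/5; -3/5 4/5 29/5; 0 0 1]

T = [4/5 3/5 13/5; -3/5 4/5 29/5; 0 0 1]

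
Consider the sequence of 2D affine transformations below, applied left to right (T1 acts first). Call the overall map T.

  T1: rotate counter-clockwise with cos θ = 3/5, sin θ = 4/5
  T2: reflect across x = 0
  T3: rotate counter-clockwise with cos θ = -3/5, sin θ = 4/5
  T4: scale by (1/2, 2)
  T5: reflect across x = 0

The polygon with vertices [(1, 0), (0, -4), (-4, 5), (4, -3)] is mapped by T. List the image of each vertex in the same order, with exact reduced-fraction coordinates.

image vertices: (7/50, -48/25), (-48/25, -56/25), (46/25, 262/25), (-22/25, -234/25)

T1 rotate counter-clockwise with cos θ = 3/5, sin θ = 4/5: (1, 0) → (3/5, 4/5); (0, -4) → (16/5, -12/5); (-4, 5) → (-32/5, -1/5); (4, -3) → (24/5, 7/5)
T2 reflect across x = 0: (3/5, 4/5) → (-3/5, 4/5); (16/5, -12/5) → (-16/5, -12/5); (-32/5, -1/5) → (32/5, -1/5); (24/5, 7/5) → (-24/5, 7/5)
T3 rotate counter-clockwise with cos θ = -3/5, sin θ = 4/5: (-3/5, 4/5) → (-7/25, -24/25); (-16/5, -12/5) → (96/25, -28/25); (32/5, -1/5) → (-92/25, 131/25); (-24/5, 7/5) → (44/25, -117/25)
T4 scale by (1/2, 2): (-7/25, -24/25) → (-7/50, -48/25); (96/25, -28/25) → (48/25, -56/25); (-92/25, 131/25) → (-46/25, 262/25); (44/25, -117/25) → (22/25, -234/25)
T5 reflect across x = 0: (-7/50, -48/25) → (7/50, -48/25); (48/25, -56/25) → (-48/25, -56/25); (-46/25, 262/25) → (46/25, 262/25); (22/25, -234/25) → (-22/25, -234/25)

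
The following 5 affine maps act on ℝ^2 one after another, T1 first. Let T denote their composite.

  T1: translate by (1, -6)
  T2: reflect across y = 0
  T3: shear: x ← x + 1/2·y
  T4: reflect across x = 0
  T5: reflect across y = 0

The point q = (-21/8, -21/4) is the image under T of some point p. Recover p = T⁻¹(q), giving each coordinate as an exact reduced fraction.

T1 = [1 0 1; 0 1 -6; 0 0 1]
T2·T1 = [1 0 1; 0 -1 6; 0 0 1]
T3·…·T1 = [1 -1/2 4; 0 -1 6; 0 0 1]
T4·…·T1 = [-1 1/2 -4; 0 -1 6; 0 0 1]
T5·…·T1 = [-1 1/2 -4; 0 1 -6; 0 0 1]
det M = -1; M⁻¹ = [-1 1/2 -1; 0 1 6; 0 0 1]
M⁻¹ · (-21/8, -21/4)ᵀ = (-1, 3/4)ᵀ

p = (-1, 3/4)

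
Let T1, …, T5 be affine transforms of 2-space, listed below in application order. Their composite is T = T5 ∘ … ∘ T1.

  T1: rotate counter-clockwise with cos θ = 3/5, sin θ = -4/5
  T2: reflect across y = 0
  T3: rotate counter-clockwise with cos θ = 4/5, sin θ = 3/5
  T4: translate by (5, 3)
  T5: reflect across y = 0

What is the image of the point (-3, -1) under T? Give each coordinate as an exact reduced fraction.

T(p) = (4, 0)

T1 rotate counter-clockwise with cos θ = 3/5, sin θ = -4/5: (-3, -1) → (-13/5, 9/5)
T2 reflect across y = 0: (-13/5, 9/5) → (-13/5, -9/5)
T3 rotate counter-clockwise with cos θ = 4/5, sin θ = 3/5: (-13/5, -9/5) → (-1, -3)
T4 translate by (5, 3): (-1, -3) → (4, 0)
T5 reflect across y = 0: (4, 0) → (4, 0)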